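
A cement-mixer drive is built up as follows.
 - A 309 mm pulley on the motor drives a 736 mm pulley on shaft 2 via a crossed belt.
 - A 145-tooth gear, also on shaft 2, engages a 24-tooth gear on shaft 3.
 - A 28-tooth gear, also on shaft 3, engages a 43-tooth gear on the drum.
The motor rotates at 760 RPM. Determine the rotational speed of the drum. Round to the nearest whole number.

1255 RPM

belt 736/309 = 2.3819 → 760/2.3819 = 319.08 RPM
gear mesh 24/145 = 0.16552 → 319.08/0.16552 = 1927.8 RPM
gear mesh 43/28 = 1.5357 → 1927.8/1.5357 = 1255.3 RPM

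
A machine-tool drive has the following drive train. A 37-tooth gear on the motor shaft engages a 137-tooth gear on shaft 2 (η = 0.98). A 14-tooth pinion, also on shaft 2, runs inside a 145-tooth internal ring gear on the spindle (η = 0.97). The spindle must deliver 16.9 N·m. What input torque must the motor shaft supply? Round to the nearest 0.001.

Overall ratio R = 3.7027 × 10.357 = 38.349; overall efficiency η = 0.98 × 0.97 = 0.9506.
Input torque = output torque / (R × η) = 16.9 / (38.349 × 0.9506) = 0.46359 N·m.

0.464 N·m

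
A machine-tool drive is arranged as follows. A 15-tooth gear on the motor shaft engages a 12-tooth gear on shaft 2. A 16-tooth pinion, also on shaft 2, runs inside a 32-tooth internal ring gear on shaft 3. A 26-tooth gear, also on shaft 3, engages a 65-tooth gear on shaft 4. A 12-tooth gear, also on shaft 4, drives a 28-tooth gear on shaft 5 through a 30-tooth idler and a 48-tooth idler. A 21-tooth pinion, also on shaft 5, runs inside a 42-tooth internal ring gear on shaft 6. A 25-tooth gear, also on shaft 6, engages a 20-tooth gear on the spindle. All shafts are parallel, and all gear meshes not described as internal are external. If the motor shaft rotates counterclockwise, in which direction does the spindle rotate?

the motor shaft → shaft 2: external mesh, 1 reversal → CW.
shaft 2 → shaft 3: internal mesh, same direction → CW.
shaft 3 → shaft 4: external mesh, 1 reversal → CCW.
shaft 4 → shaft 5: driver → idler → idler → driven is 3 external meshes, 3 reversals → CW.
shaft 5 → shaft 6: internal mesh, same direction → CW.
shaft 6 → the spindle: external mesh, 1 reversal → CCW.
6 reversals in total — an even number — so the spindle turns the same way as the motor shaft.

counterclockwise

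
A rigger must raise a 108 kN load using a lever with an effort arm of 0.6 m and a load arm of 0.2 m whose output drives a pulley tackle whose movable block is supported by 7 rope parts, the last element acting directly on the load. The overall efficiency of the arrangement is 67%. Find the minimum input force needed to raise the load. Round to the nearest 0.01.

Lever MA = effort arm / load arm = 0.6/0.2 = 3.
Block-and-tackle MA = number of supporting rope parts = 7.
Combined ideal MA = 3 × 7 = 21.
Actual MA = 21 × 0.67 = 14.07.
Effort = load / actual MA = 108 / 14.07 = 7.6759 kN.

7.68 kN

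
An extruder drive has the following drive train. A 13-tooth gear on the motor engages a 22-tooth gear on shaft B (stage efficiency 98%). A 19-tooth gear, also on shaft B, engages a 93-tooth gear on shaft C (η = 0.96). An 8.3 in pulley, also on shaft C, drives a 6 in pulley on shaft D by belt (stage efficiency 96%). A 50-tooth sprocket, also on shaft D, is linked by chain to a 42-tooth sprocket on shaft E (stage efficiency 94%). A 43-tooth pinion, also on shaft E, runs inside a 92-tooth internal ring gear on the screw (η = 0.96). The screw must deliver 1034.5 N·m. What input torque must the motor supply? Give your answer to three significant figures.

118 N·m

Overall ratio R = 1.6923 × 4.8947 × 0.72289 × 0.84 × 2.1395 = 10.762; overall efficiency η = 0.98 × 0.96 × 0.96 × 0.94 × 0.96 = 0.8150.
Input torque = output torque / (R × η) = 1034.5 / (10.762 × 0.8150) = 117.95 N·m.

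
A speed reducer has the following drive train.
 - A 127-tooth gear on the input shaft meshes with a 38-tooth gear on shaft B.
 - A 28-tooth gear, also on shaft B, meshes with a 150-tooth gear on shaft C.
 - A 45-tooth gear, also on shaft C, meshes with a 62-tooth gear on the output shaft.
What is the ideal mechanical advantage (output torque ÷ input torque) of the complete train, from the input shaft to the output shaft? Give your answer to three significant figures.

Each stage contributes driven/driver: gear mesh 38/127 = 0.29921, gear mesh 150/28 = 5.3571, gear mesh 62/45 = 1.3778.
Overall: 0.29921 × 5.3571 × 1.3778 = 2.2085.

2.21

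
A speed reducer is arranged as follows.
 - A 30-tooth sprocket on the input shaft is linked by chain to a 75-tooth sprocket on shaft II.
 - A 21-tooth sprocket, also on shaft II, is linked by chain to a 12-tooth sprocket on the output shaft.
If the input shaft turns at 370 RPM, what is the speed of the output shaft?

259 RPM

chain 75/30 = 2.5 → 370/2.5 = 148 RPM
chain 12/21 = 0.57143 → 148/0.57143 = 259 RPM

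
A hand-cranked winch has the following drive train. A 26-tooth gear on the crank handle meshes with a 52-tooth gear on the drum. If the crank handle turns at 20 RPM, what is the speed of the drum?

Gear mesh: ratio = 52/26 = 2, so the drum turns at 20 / 2 = 10 RPM.

10 RPM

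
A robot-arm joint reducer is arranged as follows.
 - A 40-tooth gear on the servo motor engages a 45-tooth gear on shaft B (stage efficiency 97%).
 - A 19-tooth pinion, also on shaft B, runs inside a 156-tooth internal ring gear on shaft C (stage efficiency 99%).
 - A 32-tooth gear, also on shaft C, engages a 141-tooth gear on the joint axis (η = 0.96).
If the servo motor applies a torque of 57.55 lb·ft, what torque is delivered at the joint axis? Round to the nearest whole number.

2159 lb·ft

Gear mesh: ratio = 45/40 = 1.125; torque at shaft B = 57.55 × 1.125 × 0.97 = 62.801 lb·ft.
Internal gear: ratio = 156/19 = 8.2105; torque at shaft C = 62.801 × 8.2105 × 0.99 = 510.48 lb·ft.
Gear mesh: ratio = 141/32 = 4.4062; torque at the joint axis = 510.48 × 4.4062 × 0.96 = 2159.3 lb·ft.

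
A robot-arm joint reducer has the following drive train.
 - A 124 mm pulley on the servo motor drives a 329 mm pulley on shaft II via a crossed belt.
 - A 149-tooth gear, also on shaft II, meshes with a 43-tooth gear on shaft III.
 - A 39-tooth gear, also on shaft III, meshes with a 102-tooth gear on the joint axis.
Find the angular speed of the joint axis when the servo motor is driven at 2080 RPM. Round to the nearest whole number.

the servo motor → shaft II (belt, 329/124): 2080 ÷ 2.6532 = 783.95 RPM
shaft II → shaft III (gear mesh, 43/149): 783.95 ÷ 0.28859 = 2716.5 RPM
shaft III → the joint axis (gear mesh, 102/39): 2716.5 ÷ 2.6154 = 1038.7 RPM

1039 RPM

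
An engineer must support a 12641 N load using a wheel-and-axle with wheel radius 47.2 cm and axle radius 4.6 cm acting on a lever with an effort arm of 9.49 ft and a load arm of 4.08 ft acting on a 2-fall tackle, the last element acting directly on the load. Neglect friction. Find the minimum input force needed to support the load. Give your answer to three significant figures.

Wheel-and-axle MA = R/r = 47.2/4.6 = 10.261.
Lever MA = effort arm / load arm = 9.49/4.08 = 2.326.
Block-and-tackle MA = number of supporting rope parts = 2.
Combined ideal MA = 10.261 × 2.326 × 2 = 47.733.
Effort = load / MA = 12641 / 47.733 = 264.83 N.

265 N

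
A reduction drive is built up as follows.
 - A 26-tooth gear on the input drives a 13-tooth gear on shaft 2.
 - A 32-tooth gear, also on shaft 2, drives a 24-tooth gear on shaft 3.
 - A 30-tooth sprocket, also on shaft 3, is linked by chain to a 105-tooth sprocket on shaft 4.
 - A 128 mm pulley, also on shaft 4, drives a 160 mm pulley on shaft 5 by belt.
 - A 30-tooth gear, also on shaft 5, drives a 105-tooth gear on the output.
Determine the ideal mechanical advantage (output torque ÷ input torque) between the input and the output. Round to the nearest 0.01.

5.74

Each stage contributes driven/driver: gear mesh 13/26 = 0.5, gear mesh 24/32 = 0.75, chain 105/30 = 3.5, belt 160/128 = 1.25, gear mesh 105/30 = 3.5.
Overall: 0.5 × 0.75 × 3.5 × 1.25 × 3.5 = 5.7422.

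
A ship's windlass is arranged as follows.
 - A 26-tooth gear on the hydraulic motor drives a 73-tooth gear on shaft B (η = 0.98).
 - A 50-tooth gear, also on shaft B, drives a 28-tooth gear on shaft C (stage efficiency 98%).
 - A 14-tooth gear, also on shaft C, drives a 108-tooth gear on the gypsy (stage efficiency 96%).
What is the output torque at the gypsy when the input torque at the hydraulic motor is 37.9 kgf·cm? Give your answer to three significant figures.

gear mesh 73/26 = 2.8077 → τ = 37.9·2.8077·0.98 = 104.28 kgf·cm
gear mesh 28/50 = 0.56 → τ = 104.28·0.56·0.98 = 57.231 kgf·cm
gear mesh 108/14 = 7.7143 → τ = 57.231·7.7143·0.96 = 423.83 kgf·cm

424 kgf·cm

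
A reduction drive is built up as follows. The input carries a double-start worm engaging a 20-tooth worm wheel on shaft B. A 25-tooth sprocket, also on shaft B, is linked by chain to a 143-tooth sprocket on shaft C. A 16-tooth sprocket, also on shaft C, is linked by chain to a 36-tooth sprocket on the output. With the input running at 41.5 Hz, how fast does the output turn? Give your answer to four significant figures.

0.3225 Hz

Worm: ratio = 20/2 = 10, so shaft B turns at 41.5 / 10 = 4.15 Hz.
Chain: ratio = 143/25 = 5.72, so shaft C turns at 4.15 / 5.72 = 0.72552 Hz.
Chain: ratio = 36/16 = 2.25, so the output turns at 0.72552 / 2.25 = 0.32246 Hz.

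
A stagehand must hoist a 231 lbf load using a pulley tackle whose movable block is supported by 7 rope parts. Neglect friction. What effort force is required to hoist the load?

Block-and-tackle MA = number of supporting rope parts = 7.
Effort = load / MA = 231 / 7 = 33 lbf.

33 lbf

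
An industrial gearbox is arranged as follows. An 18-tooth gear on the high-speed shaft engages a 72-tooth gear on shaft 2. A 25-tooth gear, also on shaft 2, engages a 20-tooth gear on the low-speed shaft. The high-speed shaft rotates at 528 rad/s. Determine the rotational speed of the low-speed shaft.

165 rad/s

gear mesh 72/18 = 4 → 528/4 = 132 rad/s
gear mesh 20/25 = 0.8 → 132/0.8 = 165 rad/s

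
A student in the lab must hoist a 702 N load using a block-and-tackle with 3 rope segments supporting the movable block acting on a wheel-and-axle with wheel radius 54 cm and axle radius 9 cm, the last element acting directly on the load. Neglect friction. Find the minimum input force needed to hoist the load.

39 N

Block-and-tackle MA = number of supporting rope parts = 3.
Wheel-and-axle MA = R/r = 54/9 = 6.
Combined ideal MA = 3 × 6 = 18.
Effort = load / MA = 702 / 18 = 39 N.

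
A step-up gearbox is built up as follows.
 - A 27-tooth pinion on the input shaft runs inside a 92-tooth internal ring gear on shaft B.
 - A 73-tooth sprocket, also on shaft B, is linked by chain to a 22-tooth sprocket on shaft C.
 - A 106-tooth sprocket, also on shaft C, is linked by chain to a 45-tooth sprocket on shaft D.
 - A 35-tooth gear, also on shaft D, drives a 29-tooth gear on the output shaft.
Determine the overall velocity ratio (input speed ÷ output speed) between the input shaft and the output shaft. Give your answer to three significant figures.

Each stage contributes driven/driver: internal gear 92/27 = 3.4074, chain 22/73 = 0.30137, chain 45/106 = 0.42453, gear mesh 29/35 = 0.82857.
Overall: 3.4074 × 0.30137 × 0.42453 × 0.82857 = 0.36121.

0.361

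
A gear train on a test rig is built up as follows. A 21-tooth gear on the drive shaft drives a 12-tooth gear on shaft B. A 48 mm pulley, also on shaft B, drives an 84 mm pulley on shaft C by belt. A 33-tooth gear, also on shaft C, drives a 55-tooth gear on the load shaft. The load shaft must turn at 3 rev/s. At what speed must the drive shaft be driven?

5 rev/s

Overall ratio R = 0.57143 × 1.75 × 1.6667 = 1.6667.
Required input speed = output speed × R = 3 × 1.6667 = 5 rev/s.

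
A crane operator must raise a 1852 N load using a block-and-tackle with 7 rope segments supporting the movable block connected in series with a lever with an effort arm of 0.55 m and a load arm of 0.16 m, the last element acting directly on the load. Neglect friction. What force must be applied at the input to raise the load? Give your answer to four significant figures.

Block-and-tackle MA = number of supporting rope parts = 7.
Lever MA = effort arm / load arm = 0.55/0.16 = 3.4375.
Combined ideal MA = 7 × 3.4375 = 24.062.
Effort = load / MA = 1852 / 24.062 = 76.966 N.

76.97 N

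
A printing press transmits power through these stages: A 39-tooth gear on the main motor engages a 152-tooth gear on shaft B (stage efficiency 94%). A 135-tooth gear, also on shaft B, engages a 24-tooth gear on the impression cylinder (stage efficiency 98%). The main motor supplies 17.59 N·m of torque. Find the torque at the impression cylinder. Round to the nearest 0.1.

11.2 N·m

gear mesh 152/39 = 3.8974 → τ = 17.59·3.8974·0.94 = 64.443 N·m
gear mesh 24/135 = 0.17778 → τ = 64.443·0.17778·0.98 = 11.227 N·m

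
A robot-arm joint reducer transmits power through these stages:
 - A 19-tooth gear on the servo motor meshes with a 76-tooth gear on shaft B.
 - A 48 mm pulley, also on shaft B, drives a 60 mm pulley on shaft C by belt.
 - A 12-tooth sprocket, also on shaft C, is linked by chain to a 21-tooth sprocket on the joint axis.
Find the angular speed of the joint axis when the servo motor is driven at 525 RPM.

60 RPM

the servo motor → shaft B (gear mesh, 76/19): 525 ÷ 4 = 131.25 RPM
shaft B → shaft C (belt, 60/48): 131.25 ÷ 1.25 = 105 RPM
shaft C → the joint axis (chain, 21/12): 105 ÷ 1.75 = 60 RPM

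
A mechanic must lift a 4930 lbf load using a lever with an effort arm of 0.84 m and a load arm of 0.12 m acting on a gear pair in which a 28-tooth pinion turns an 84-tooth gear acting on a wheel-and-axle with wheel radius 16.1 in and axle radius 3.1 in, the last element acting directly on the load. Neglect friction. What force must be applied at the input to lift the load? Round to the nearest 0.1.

Lever MA = effort arm / load arm = 0.84/0.12 = 7.
Gear pair MA = 84/28 = 3.
Wheel-and-axle MA = R/r = 16.1/3.1 = 5.1935.
Combined ideal MA = 7 × 3 × 5.1935 = 109.06.
Effort = load / MA = 4930 / 109.06 = 45.203 lbf.

45.2 lbf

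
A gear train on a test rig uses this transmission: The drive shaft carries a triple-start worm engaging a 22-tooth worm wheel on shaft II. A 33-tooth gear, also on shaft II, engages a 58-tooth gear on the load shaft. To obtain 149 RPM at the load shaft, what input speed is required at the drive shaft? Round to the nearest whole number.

1920 RPM

Overall ratio R = 7.3333 × 1.7576 = 12.889.
Required input speed = output speed × R = 149 × 12.889 = 1920.4 RPM.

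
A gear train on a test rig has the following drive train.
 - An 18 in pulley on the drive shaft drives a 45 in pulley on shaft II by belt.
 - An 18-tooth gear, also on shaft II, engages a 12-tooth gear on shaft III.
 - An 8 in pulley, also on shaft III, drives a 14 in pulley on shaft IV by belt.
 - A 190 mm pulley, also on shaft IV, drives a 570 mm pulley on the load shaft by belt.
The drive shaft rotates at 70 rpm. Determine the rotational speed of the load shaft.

belt 45/18 = 2.5 → 70/2.5 = 28 rpm
gear mesh 12/18 = 0.66667 → 28/0.66667 = 42 rpm
belt 14/8 = 1.75 → 42/1.75 = 24 rpm
belt 570/190 = 3 → 24/3 = 8 rpm

8 rpm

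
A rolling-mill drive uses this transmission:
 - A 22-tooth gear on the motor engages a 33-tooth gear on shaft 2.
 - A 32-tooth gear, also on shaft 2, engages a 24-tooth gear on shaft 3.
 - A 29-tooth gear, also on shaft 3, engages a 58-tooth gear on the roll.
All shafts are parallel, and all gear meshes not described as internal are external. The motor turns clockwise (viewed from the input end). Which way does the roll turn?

counterclockwise

the motor → shaft 2: external mesh, 1 reversal → CCW.
shaft 2 → shaft 3: external mesh, 1 reversal → CW.
shaft 3 → the roll: external mesh, 1 reversal → CCW.
3 reversals in total — an odd number — so the roll turns opposite to the motor.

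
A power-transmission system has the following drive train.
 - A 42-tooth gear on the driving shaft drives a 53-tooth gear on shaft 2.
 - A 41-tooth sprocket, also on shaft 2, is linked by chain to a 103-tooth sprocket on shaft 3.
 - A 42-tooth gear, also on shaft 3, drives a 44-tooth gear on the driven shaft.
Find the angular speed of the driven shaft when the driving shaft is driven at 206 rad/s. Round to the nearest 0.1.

Gear mesh: ratio = 53/42 = 1.2619, so shaft 2 turns at 206 / 1.2619 = 163.25 rad/s.
Chain: ratio = 103/41 = 2.5122, so shaft 3 turns at 163.25 / 2.5122 = 64.981 rad/s.
Gear mesh: ratio = 44/42 = 1.0476, so the driven shaft turns at 64.981 / 1.0476 = 62.027 rad/s.

62.0 rad/s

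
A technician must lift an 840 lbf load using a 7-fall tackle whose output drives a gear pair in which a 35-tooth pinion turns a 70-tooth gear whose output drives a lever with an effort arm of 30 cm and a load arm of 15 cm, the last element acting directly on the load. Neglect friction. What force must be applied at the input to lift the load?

Block-and-tackle MA = number of supporting rope parts = 7.
Gear pair MA = 70/35 = 2.
Lever MA = effort arm / load arm = 30/15 = 2.
Combined ideal MA = 7 × 2 × 2 = 28.
Effort = load / MA = 840 / 28 = 30 lbf.

30 lbf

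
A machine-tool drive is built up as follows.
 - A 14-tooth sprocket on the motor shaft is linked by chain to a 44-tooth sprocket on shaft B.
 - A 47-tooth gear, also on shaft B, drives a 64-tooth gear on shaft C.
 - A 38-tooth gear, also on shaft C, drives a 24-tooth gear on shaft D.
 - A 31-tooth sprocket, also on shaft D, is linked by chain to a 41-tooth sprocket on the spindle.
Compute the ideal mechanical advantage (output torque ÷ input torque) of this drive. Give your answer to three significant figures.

Each stage contributes driven/driver: chain 44/14 = 3.1429, gear mesh 64/47 = 1.3617, gear mesh 24/38 = 0.63158, chain 41/31 = 1.3226.
Overall: 3.1429 × 1.3617 × 0.63158 × 1.3226 = 3.5748.

3.57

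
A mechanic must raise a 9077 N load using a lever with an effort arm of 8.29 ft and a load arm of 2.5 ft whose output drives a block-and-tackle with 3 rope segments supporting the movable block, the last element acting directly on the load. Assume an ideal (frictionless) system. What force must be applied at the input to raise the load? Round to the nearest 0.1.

Lever MA = effort arm / load arm = 8.29/2.5 = 3.316.
Block-and-tackle MA = number of supporting rope parts = 3.
Combined ideal MA = 3.316 × 3 = 9.948.
Effort = load / MA = 9077 / 9.948 = 912.44 N.

912.4 N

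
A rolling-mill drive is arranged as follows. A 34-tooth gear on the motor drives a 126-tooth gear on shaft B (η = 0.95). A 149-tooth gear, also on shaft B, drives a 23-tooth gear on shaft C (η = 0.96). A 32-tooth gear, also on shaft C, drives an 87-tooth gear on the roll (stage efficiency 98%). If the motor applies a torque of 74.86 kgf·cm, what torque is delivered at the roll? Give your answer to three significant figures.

gear mesh 126/34 = 3.7059 → τ = 74.86·3.7059·0.95 = 263.55 kgf·cm
gear mesh 23/149 = 0.15436 → τ = 263.55·0.15436·0.96 = 39.055 kgf·cm
gear mesh 87/32 = 2.7188 → τ = 39.055·2.7188·0.98 = 104.06 kgf·cm

104 kgf·cm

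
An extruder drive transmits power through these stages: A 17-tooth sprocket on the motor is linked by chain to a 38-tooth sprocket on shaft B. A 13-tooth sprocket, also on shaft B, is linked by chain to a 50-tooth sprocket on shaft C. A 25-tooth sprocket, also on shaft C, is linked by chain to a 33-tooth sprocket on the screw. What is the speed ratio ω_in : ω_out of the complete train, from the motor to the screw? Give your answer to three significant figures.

11.3

Each stage contributes driven/driver: chain 38/17 = 2.2353, chain 50/13 = 3.8462, chain 33/25 = 1.32.
Overall: 2.2353 × 3.8462 × 1.32 = 11.348.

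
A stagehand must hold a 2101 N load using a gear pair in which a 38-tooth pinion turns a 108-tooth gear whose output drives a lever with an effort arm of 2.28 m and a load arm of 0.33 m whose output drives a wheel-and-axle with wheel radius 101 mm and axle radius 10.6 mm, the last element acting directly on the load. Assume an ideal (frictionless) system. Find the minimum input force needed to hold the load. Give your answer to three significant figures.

Gear pair MA = 108/38 = 2.8421.
Lever MA = effort arm / load arm = 2.28/0.33 = 6.9091.
Wheel-and-axle MA = R/r = 101/10.6 = 9.5283.
Combined ideal MA = 2.8421 × 6.9091 × 9.5283 = 187.1.
Effort = load / MA = 2101 / 187.1 = 11.229 N.

11.2 N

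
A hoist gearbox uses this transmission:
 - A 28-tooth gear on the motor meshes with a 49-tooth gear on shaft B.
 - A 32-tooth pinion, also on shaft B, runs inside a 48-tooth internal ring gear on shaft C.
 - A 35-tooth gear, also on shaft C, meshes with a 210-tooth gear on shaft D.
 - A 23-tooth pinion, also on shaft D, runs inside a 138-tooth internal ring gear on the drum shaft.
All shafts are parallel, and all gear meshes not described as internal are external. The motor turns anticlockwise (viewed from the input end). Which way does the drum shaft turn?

anticlockwise

the motor → shaft B: external mesh, 1 reversal → CW.
shaft B → shaft C: internal mesh, same direction → CW.
shaft C → shaft D: external mesh, 1 reversal → CCW.
shaft D → the drum shaft: internal mesh, same direction → CCW.
2 reversals in total — an even number — so the drum shaft turns the same way as the motor.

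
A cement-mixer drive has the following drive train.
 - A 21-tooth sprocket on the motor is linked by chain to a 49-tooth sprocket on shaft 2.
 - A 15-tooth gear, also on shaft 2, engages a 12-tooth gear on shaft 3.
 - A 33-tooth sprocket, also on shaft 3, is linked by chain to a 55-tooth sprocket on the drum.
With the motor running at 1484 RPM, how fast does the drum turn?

477 RPM

chain 49/21 = 2.3333 → 1484/2.3333 = 636 RPM
gear mesh 12/15 = 0.8 → 636/0.8 = 795 RPM
chain 55/33 = 1.6667 → 795/1.6667 = 477 RPM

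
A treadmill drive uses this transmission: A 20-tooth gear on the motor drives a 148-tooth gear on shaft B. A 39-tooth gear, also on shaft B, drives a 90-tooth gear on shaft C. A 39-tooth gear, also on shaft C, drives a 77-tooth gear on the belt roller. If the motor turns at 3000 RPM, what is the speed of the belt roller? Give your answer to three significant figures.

89.0 RPM

the motor → shaft B (gear mesh, 148/20): 3000 ÷ 7.4 = 405.41 RPM
shaft B → shaft C (gear mesh, 90/39): 405.41 ÷ 2.3077 = 175.68 RPM
shaft C → the belt roller (gear mesh, 77/39): 175.68 ÷ 1.9744 = 88.979 RPM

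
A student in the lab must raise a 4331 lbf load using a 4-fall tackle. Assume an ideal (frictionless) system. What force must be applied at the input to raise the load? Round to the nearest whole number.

1083 lbf

Block-and-tackle MA = number of supporting rope parts = 4.
Effort = load / MA = 4331 / 4 = 1082.8 lbf.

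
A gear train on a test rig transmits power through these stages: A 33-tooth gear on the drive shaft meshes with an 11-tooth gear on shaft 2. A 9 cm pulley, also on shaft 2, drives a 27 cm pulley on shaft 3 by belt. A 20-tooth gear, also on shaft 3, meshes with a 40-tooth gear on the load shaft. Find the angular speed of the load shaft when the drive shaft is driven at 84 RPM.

42 RPM

gear mesh 11/33 = 0.33333 → 84/0.33333 = 252 RPM
belt 27/9 = 3 → 252/3 = 84 RPM
gear mesh 40/20 = 2 → 84/2 = 42 RPM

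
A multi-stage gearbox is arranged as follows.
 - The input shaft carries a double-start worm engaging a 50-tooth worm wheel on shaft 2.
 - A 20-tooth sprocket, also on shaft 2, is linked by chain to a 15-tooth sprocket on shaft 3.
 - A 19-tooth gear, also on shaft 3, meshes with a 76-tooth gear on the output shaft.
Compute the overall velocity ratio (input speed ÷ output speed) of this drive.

75

Each stage contributes driven/driver: worm 50/2 = 25, chain 15/20 = 0.75, gear mesh 76/19 = 4.
Overall: 25 × 0.75 × 4 = 75.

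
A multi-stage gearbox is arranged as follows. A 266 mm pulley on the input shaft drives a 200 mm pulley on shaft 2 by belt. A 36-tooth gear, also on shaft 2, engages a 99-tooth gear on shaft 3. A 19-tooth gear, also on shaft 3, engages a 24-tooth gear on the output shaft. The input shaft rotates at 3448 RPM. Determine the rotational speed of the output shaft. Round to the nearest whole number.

belt 200/266 = 0.75188 → 3448/0.75188 = 4585.8 RPM
gear mesh 99/36 = 2.75 → 4585.8/2.75 = 1667.6 RPM
gear mesh 24/19 = 1.2632 → 1667.6/1.2632 = 1320.2 RPM

1320 RPM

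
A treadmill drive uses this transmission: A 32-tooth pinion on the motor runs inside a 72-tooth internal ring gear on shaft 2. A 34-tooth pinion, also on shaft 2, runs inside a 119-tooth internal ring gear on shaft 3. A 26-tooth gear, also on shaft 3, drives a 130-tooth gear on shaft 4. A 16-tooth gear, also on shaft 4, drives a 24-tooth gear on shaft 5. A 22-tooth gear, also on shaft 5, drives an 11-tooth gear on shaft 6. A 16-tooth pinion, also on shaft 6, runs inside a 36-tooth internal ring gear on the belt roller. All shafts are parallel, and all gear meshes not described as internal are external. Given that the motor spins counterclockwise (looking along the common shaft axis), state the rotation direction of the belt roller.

the motor → shaft 2: internal mesh, same direction → CCW.
shaft 2 → shaft 3: internal mesh, same direction → CCW.
shaft 3 → shaft 4: external mesh, 1 reversal → CW.
shaft 4 → shaft 5: external mesh, 1 reversal → CCW.
shaft 5 → shaft 6: external mesh, 1 reversal → CW.
shaft 6 → the belt roller: internal mesh, same direction → CW.
3 reversals in total — an odd number — so the belt roller turns opposite to the motor.

clockwise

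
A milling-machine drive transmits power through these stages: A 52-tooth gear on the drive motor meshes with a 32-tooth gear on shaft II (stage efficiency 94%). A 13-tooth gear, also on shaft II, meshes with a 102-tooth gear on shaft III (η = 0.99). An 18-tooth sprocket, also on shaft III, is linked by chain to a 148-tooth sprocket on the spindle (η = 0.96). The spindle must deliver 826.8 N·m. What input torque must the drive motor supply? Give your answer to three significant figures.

Overall ratio R = 0.61538 × 7.8462 × 8.2222 = 39.7; overall efficiency η = 0.94 × 0.99 × 0.96 = 0.8934.
Input torque = output torque / (R × η) = 826.8 / (39.7 × 0.8934) = 23.312 N·m.

23.3 N·m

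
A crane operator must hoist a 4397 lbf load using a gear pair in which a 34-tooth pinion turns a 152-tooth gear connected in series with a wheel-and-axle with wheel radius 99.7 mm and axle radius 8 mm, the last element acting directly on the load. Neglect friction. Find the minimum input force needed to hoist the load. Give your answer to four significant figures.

78.92 lbf

Gear pair MA = 152/34 = 4.4706.
Wheel-and-axle MA = R/r = 99.7/8 = 12.463.
Combined ideal MA = 4.4706 × 12.463 = 55.715.
Effort = load / MA = 4397 / 55.715 = 78.92 lbf.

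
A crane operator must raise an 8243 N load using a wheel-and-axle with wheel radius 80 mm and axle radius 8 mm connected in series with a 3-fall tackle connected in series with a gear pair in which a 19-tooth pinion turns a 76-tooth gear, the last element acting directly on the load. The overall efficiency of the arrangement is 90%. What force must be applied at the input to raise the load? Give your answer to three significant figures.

Wheel-and-axle MA = R/r = 80/8 = 10.
Block-and-tackle MA = number of supporting rope parts = 3.
Gear pair MA = 76/19 = 4.
Combined ideal MA = 10 × 3 × 4 = 120.
Actual MA = 120 × 0.90 = 108.
Effort = load / actual MA = 8243 / 108 = 76.324 N.

76.3 N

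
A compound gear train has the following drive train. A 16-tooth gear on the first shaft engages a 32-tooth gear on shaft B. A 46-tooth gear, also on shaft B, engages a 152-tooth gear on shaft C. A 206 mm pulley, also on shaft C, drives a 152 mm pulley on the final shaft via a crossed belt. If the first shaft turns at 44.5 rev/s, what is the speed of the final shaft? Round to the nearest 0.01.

9.13 rev/s

Gear mesh: ratio = 32/16 = 2, so shaft B turns at 44.5 / 2 = 22.25 rev/s.
Gear mesh: ratio = 152/46 = 3.3043, so shaft C turns at 22.25 / 3.3043 = 6.7336 rev/s.
Belt: ratio = 152/206 = 0.73786, so the final shaft turns at 6.7336 / 0.73786 = 9.1257 rev/s.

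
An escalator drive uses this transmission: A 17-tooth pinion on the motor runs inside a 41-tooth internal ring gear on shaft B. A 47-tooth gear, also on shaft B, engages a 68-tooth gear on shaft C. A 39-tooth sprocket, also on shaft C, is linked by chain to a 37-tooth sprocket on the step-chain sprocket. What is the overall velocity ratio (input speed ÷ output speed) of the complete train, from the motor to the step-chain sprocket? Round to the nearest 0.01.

Each stage contributes driven/driver: internal gear 41/17 = 2.4118, gear mesh 68/47 = 1.4468, chain 37/39 = 0.94872.
Overall: 2.4118 × 1.4468 × 0.94872 = 3.3104.

3.31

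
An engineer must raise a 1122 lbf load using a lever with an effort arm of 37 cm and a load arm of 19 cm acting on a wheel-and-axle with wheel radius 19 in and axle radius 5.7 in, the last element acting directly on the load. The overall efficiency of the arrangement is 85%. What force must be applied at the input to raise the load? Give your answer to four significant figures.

Lever MA = effort arm / load arm = 37/19 = 1.9474.
Wheel-and-axle MA = R/r = 19/5.7 = 3.3333.
Combined ideal MA = 1.9474 × 3.3333 = 6.4912.
Actual MA = 6.4912 × 0.85 = 5.5175.
Effort = load / actual MA = 1122 / 5.5175 = 203.35 lbf.

203.4 lbf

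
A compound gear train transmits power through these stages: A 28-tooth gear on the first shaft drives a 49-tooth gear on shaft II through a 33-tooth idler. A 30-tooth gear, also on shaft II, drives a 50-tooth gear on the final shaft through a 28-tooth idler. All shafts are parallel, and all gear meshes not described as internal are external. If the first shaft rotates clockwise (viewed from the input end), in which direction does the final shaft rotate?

clockwise

the first shaft → shaft II: driver → idler → driven is 2 external meshes, 2 reversals → CW.
shaft II → the final shaft: driver → idler → driven is 2 external meshes, 2 reversals → CW.
4 reversals in total — an even number — so the final shaft turns the same way as the first shaft.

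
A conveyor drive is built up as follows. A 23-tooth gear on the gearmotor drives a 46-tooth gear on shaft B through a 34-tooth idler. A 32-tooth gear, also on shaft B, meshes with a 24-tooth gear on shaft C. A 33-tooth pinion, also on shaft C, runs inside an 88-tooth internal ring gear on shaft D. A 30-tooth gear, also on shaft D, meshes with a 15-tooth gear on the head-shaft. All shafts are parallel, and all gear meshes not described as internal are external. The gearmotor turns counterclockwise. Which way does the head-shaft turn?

the gearmotor → shaft B: driver → idler → driven is 2 external meshes, 2 reversals → CCW.
shaft B → shaft C: external mesh, 1 reversal → CW.
shaft C → shaft D: internal mesh, same direction → CW.
shaft D → the head-shaft: external mesh, 1 reversal → CCW.
4 reversals in total — an even number — so the head-shaft turns the same way as the gearmotor.

counterclockwise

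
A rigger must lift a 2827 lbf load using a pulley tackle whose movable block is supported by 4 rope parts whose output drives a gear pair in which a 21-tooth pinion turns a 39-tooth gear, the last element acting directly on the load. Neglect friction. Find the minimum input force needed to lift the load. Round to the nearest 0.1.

Block-and-tackle MA = number of supporting rope parts = 4.
Gear pair MA = 39/21 = 1.8571.
Combined ideal MA = 4 × 1.8571 = 7.4286.
Effort = load / MA = 2827 / 7.4286 = 380.56 lbf.

380.6 lbf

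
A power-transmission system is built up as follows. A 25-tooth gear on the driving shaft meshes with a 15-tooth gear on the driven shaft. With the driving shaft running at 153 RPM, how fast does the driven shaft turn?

the driving shaft → the driven shaft (gear mesh, 15/25): 153 ÷ 0.6 = 255 RPM

255 RPM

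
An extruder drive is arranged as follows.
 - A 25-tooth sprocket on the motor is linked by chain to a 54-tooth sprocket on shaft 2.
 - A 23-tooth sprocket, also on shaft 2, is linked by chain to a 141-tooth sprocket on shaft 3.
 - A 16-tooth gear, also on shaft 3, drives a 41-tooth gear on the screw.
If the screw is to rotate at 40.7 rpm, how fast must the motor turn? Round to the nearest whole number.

1381 rpm

Overall ratio R = 2.16 × 6.1304 × 2.5625 = 33.932.
Required input speed = output speed × R = 40.7 × 33.932 = 1381 rpm.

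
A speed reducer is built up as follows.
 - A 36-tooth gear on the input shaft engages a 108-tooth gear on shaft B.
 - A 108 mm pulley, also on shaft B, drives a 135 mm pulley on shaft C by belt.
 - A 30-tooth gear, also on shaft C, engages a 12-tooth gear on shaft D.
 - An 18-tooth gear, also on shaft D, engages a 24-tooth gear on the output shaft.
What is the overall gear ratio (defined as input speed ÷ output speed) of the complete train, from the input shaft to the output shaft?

2

Each stage contributes driven/driver: gear mesh 108/36 = 3, belt 135/108 = 1.25, gear mesh 12/30 = 0.4, gear mesh 24/18 = 1.3333.
Overall: 3 × 1.25 × 0.4 × 1.3333 = 2.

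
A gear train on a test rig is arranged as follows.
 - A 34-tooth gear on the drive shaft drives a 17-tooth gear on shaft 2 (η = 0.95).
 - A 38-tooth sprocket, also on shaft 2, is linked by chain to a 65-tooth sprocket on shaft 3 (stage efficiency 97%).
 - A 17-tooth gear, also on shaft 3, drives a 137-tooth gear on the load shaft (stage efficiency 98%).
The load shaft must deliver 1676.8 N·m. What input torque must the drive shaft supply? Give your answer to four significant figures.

Overall ratio R = 0.5 × 1.7105 × 8.0588 = 6.8924; overall efficiency η = 0.95 × 0.97 × 0.98 = 0.9031.
Input torque = output torque / (R × η) = 1676.8 / (6.8924 × 0.9031) = 269.39 N·m.

269.4 N·m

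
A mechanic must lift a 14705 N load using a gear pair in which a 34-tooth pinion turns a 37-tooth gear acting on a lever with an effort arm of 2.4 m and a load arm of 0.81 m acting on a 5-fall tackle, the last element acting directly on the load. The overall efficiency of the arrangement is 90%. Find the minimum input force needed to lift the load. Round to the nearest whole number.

Gear pair MA = 37/34 = 1.0882.
Lever MA = effort arm / load arm = 2.4/0.81 = 2.963.
Block-and-tackle MA = number of supporting rope parts = 5.
Combined ideal MA = 1.0882 × 2.963 × 5 = 16.122.
Actual MA = 16.122 × 0.90 = 14.51.
Effort = load / actual MA = 14705 / 14.51 = 1013.5 N.

1013 N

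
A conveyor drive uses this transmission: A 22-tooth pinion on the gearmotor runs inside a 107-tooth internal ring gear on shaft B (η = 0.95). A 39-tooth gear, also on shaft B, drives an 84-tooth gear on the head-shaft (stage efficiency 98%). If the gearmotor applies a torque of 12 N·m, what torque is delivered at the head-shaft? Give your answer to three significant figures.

117 N·m

Internal gear: ratio = 107/22 = 4.8636; torque at shaft B = 12 × 4.8636 × 0.95 = 55.445 N·m.
Gear mesh: ratio = 84/39 = 2.1538; torque at the head-shaft = 55.445 × 2.1538 × 0.98 = 117.03 N·m.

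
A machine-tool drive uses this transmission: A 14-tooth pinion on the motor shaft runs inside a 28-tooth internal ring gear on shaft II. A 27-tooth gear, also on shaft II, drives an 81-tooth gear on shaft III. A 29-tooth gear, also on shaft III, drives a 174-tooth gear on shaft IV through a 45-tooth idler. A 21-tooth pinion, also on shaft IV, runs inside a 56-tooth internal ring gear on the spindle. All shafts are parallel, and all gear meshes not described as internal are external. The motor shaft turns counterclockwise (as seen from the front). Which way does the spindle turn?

clockwise

the motor shaft → shaft II: internal mesh, same direction → CCW.
shaft II → shaft III: external mesh, 1 reversal → CW.
shaft III → shaft IV: driver → idler → driven is 2 external meshes, 2 reversals → CW.
shaft IV → the spindle: internal mesh, same direction → CW.
3 reversals in total — an odd number — so the spindle turns opposite to the motor shaft.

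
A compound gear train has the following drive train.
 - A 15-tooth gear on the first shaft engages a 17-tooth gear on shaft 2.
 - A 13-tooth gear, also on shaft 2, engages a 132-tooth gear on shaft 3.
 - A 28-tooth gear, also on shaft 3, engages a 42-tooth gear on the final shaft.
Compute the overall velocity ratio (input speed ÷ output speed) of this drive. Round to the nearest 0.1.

17.3

Each stage contributes driven/driver: gear mesh 17/15 = 1.1333, gear mesh 132/13 = 10.154, gear mesh 42/28 = 1.5.
Overall: 1.1333 × 10.154 × 1.5 = 17.262.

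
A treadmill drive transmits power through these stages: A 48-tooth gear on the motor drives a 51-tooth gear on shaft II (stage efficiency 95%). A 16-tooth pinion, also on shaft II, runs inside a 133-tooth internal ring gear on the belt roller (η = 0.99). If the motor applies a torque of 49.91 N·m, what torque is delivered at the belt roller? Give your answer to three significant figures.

415 N·m

Gear mesh: ratio = 51/48 = 1.0625; torque at shaft II = 49.91 × 1.0625 × 0.95 = 50.378 N·m.
Internal gear: ratio = 133/16 = 8.3125; torque at the belt roller = 50.378 × 8.3125 × 0.99 = 414.58 N·m.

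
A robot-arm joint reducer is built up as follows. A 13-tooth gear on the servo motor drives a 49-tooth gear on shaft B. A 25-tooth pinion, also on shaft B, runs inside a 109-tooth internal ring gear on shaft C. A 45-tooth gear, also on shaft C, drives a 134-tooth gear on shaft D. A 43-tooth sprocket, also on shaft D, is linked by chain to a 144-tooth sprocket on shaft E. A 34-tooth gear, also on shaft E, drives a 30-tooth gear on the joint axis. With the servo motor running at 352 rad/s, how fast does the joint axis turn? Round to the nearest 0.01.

Gear mesh: ratio = 49/13 = 3.7692, so shaft B turns at 352 / 3.7692 = 93.388 rad/s.
Internal gear: ratio = 109/25 = 4.36, so shaft C turns at 93.388 / 4.36 = 21.419 rad/s.
Gear mesh: ratio = 134/45 = 2.9778, so shaft D turns at 21.419 / 2.9778 = 7.193 rad/s.
Chain: ratio = 144/43 = 3.3488, so shaft E turns at 7.193 / 3.3488 = 2.1479 rad/s.
Gear mesh: ratio = 30/34 = 0.88235, so the joint axis turns at 2.1479 / 0.88235 = 2.4343 rad/s.

2.43 rad/s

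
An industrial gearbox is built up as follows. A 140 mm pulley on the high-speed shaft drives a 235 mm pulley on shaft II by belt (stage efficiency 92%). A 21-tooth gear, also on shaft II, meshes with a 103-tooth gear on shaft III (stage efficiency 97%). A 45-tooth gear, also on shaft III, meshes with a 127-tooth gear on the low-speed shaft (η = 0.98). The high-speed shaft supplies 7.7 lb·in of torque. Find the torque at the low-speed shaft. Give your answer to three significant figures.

After the belt (235/140): 7.7 × 1.6786 × 0.92 = 11.891 lb·in
After the gear mesh (103/21): 11.891 × 4.9048 × 0.97 = 56.573 lb·in
After the gear mesh (127/45): 56.573 × 2.8222 × 0.98 = 156.47 lb·in

156 lb·in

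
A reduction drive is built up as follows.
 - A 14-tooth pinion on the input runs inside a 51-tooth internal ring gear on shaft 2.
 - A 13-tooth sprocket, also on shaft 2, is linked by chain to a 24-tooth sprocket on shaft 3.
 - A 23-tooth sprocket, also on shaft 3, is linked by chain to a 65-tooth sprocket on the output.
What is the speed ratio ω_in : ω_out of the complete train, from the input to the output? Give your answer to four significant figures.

19.01

Each stage contributes driven/driver: internal gear 51/14 = 3.6429, chain 24/13 = 1.8462, chain 65/23 = 2.8261.
Overall: 3.6429 × 1.8462 × 2.8261 = 19.006.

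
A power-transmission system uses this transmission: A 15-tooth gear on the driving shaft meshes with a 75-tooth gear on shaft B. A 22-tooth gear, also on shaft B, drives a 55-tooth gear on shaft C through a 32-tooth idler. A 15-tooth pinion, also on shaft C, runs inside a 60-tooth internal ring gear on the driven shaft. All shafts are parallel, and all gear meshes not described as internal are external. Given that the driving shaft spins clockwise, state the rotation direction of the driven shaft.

counterclockwise

the driving shaft → shaft B: external mesh, 1 reversal → CCW.
shaft B → shaft C: driver → idler → driven is 2 external meshes, 2 reversals → CCW.
shaft C → the driven shaft: internal mesh, same direction → CCW.
3 reversals in total — an odd number — so the driven shaft turns opposite to the driving shaft.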